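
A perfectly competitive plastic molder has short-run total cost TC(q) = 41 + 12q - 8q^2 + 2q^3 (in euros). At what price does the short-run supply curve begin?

€4 per unit

The firm shuts down when price falls below the minimum of average variable cost. AVC = VC/q = 12 - 8q + 2q^2.
At the minimum of AVC, MC = AVC. MC = 12 - 16q + 6q^2; setting MC = AVC gives 4q^2 - 8q = 0, so q = 2. min AVC = 4.
The firm shuts down for any P below €4.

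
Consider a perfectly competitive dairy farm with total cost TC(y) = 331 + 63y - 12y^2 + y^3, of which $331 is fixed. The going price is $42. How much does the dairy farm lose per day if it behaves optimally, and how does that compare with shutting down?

AVC = 63 - 12y + y^2 has its minimum $27 at y = 6; price $42 clears that bar, so the firm operates.
With MC = 63 - 24y + 3y^2, P = MC on the upward-sloping part at y* = 7.
TR = 42·7 = 294. TC = 331 + 196 = 527. Profit = 294 − 527 = -$233.
That loss of $233 beats the $331 the firm would lose by shutting down; producing recovers $98 of fixed cost.

Profit = -$233 at y = 7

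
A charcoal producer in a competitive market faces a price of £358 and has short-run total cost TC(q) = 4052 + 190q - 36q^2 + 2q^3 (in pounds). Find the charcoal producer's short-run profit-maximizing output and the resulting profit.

Profit = -£132 at q = 14

AVC = 190 - 36q + 2q^2 has its minimum £28 at q = 9; price £358 clears that bar, so the firm operates.
MC = 190 - 72q + 6q^2. Setting P = MC and taking the root on the rising branch gives q* = 14.
TR = 358·14 = 5012. TC = 4052 + 1092 = 5144. Profit = 5012 − 5144 = -£132.
By producing, the firm covers all variable cost plus £3920 of fixed cost; shutting down would lose the full £4052.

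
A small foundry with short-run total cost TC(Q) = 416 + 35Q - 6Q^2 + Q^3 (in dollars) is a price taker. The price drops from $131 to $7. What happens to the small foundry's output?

Output falls from 8 to 0 (the firm shuts down)

MC = 35 - 12Q + 3Q^2; the shutdown threshold is min AVC = $26 (at Q = 3).
With P = $131 above the shutdown price, P = MC gives Q = 8.
At P = $7 < min AVC = $26, price no longer covers variable cost at any output, so the firm shuts down: Q = 0.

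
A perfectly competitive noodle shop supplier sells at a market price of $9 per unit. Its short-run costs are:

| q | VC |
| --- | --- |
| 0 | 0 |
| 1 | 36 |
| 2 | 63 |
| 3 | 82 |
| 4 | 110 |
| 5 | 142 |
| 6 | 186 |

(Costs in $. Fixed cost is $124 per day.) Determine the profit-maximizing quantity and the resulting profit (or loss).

Compute π = P·q − TC at each output: q=0: -124; q=1: -151; q=2: -169; q=3: -179; q=4: -198; q=5: -221; q=6: -256.
Profit is highest at q = 0. Equivalently, the lowest AVC in the table is 82/3 ≈ $27.33 at q = 3, and P = $9 falls below it — price never covers variable cost, so the firm shuts down and loses only its fixed cost.

q = 0 (shut down); profit = -$124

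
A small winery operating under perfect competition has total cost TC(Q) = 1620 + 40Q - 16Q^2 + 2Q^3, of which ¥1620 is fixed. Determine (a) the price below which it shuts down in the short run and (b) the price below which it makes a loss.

Shutdown price = ¥8; break-even price = ¥238

Shutdown price = min AVC. AVC = 40 - 16Q + 2Q^2, with vertex at Q = 4 and minimum ¥8.
ATC = 1620/Q + 40 - 16Q + 2Q^2. Setting dATC/dQ = −1620/Q^2 − 16 + 4Q = 0 gives Q = 9 (since 4·9^3 − 16·9^2 = 1620).
min ATC = 1620/9 + 40 − 16·9 + 2·9^2 = ¥238. That is the break-even price.
For ¥8 ≤ P < ¥238 the firm produces at a loss; below ¥8 it shuts down.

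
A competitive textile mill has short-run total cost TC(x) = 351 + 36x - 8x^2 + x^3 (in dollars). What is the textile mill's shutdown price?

The shutdown price is the minimum of AVC. VC = 36x - 8x^2 + x^3, so AVC = 36 - 8x + x^2.
dAVC/dx = -8 + 2x = 0 gives x = 4. min AVC = 36 - 8·4 + 4^2 = 20.
So the shutdown price is $20.

$20 per unit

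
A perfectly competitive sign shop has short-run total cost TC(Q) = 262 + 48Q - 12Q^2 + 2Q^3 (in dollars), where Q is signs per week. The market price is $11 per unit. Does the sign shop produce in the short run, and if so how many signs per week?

From TC, MC = TC'(Q) = 48 - 24Q + 6Q^2 and AVC = VC/Q = 48 - 12Q + 2Q^2.
The AVC parabola has its vertex at Q = 12/4 = 3, where AVC = 48 - 12·3 + 2·3^2 = $30.
P = $11 lies below min AVC = $30; no output level covers variable cost.
Best response: produce nothing and absorb the $262 fixed cost.

Shut down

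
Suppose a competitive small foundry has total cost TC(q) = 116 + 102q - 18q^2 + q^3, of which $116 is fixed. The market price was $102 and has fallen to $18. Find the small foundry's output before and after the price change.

MC = 102 - 36q + 3q^2; the shutdown threshold is min AVC = $21 (at q = 9).
At P = $102 ≥ min AVC, set P = MC on the rising branch: q = 12.
At P = $18 < min AVC = $21, price no longer covers variable cost at any output, so the firm shuts down: q = 0.

Output falls from 12 to 0 (the firm shuts down)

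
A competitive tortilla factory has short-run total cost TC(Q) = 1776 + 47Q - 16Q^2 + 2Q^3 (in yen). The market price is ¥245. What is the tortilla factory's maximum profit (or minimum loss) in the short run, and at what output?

Profit = -¥156 at Q = 9

AVC = 47 - 16Q + 2Q^2 has its minimum ¥15 at Q = 4; price ¥245 clears that bar, so the firm operates.
With MC = 47 - 32Q + 6Q^2, P = MC on the upward-sloping part at Q* = 9.
TR = 245·9 = 2205. TC = 1776 + 585 = 2361. Profit = 2205 − 2361 = -¥156.
That loss of ¥156 beats the ¥1776 the firm would lose by shutting down; producing recovers ¥1620 of fixed cost.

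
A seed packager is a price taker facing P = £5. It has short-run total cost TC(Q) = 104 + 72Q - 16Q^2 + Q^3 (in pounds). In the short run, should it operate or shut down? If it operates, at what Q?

From TC, MC = TC'(Q) = 72 - 32Q + 3Q^2 and AVC = VC/Q = 72 - 16Q + Q^2.
AVC is minimized where dAVC/dQ = -16 + 2Q = 0, at Q = 8; min AVC = 72 - 16·8 + 8^2 = £8.
With P < min AVC (£5 < £8), every unit sold adds to the loss.
Best response: produce nothing and absorb the £104 fixed cost.

Shut down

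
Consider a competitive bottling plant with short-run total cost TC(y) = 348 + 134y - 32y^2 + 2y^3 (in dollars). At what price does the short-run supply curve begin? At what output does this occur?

The firm shuts down when price falls below the minimum of average variable cost. AVC = VC/y = 134 - 32y + 2y^2.
dAVC/dy = -32 + 4y = 0 gives y = 8. min AVC = 134 - 32·8 + 2·8^2 = 6.
The firm shuts down for any P below $6.

$6 per unit, at y = 8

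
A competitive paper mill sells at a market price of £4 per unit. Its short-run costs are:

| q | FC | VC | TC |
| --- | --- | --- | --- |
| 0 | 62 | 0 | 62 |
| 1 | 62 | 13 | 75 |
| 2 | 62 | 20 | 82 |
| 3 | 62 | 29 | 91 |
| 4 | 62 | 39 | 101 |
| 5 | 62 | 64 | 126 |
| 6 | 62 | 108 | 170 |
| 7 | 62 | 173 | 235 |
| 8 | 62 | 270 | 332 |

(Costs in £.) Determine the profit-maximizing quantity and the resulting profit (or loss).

Compute π = P·q − TC at each output: q=0: -62; q=1: -71; q=2: -74; q=3: -79; q=4: -85; q=5: -106; q=6: -146; q=7: -207; q=8: -300.
Profit is highest at q = 0. Equivalently, the lowest AVC in the table is 29/3 ≈ £9.67 at q = 3, and P = £4 falls below it — price never covers variable cost, so the firm shuts down and loses only its fixed cost.

q = 0 (shut down); profit = -£62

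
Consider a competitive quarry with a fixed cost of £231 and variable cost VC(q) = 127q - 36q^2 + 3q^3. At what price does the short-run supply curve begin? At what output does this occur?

The firm shuts down when price falls below the minimum of average variable cost. AVC = VC/q = 127 - 36q + 3q^2.
At the minimum of AVC, MC = AVC. MC = 127 - 72q + 9q^2; setting MC = AVC gives 6q^2 - 36q = 0, so q = 6. min AVC = 19.
So the shutdown price is £19.

£19 per unit, at q = 6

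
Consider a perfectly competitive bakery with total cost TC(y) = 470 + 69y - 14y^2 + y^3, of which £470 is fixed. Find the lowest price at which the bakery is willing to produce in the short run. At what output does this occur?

The shutdown price is the minimum of AVC. VC = 69y - 14y^2 + y^3, so AVC = 69 - 14y + y^2.
At the minimum of AVC, MC = AVC. MC = 69 - 28y + 3y^2; setting MC = AVC gives 2y^2 - 14y = 0, so y = 7. min AVC = 20.
The firm shuts down for any P below £20.

£20 per unit, at y = 7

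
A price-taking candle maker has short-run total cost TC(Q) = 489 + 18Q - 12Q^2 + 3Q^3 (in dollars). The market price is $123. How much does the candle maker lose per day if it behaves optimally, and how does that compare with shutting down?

Profit = -$39 at Q = 5

AVC = 18 - 12Q + 3Q^2 has its minimum $6 at Q = 2; price $123 clears that bar, so the firm operates.
MC = 18 - 24Q + 9Q^2. Setting P = MC and taking the root on the rising branch gives Q* = 5.
TR = 123·5 = 615. TC = 489 + 165 = 654. Profit = 615 − 654 = -$39.
By producing, the firm covers all variable cost plus $450 of fixed cost; shutting down would lose the full $489.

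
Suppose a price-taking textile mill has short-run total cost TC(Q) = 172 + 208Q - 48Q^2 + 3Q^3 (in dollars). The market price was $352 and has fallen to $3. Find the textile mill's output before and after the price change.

AVC = 208 - 48Q + 3Q^2, minimized at Q = 8 where min AVC = $16. MC = 208 - 96Q + 9Q^2.
At P = $352 ≥ min AVC, set P = MC on the rising branch: Q = 12.
At P = $3 < min AVC = $16, price no longer covers variable cost at any output, so the firm shuts down: Q = 0.

Output falls from 12 to 0 (the firm shuts down)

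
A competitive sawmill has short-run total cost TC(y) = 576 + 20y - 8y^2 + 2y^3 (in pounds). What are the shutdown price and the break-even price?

Shutdown price = min AVC. AVC = 20 - 8y + 2y^2, with vertex at y = 2 and minimum £12.
ATC = 576/y + 20 - 8y + 2y^2. Setting dATC/dy = −576/y^2 − 8 + 4y = 0 gives y = 6 (since 4·6^3 − 8·6^2 = 576).
min ATC = 576/6 + 20 − 8·6 + 2·6^2 = £140. That is the break-even price.
For £12 ≤ P < £140 the firm produces at a loss; below £12 it shuts down.

Shutdown price = £12; break-even price = £140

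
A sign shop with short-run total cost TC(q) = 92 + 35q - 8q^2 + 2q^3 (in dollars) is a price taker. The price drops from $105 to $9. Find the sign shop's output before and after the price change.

Output falls from 5 to 0 (the firm shuts down)

MC = 35 - 16q + 6q^2; the shutdown threshold is min AVC = $27 (at q = 2).
With P = $105 above the shutdown price, P = MC gives q = 5.
At P = $9 < min AVC = $27, price no longer covers variable cost at any output, so the firm shuts down: q = 0.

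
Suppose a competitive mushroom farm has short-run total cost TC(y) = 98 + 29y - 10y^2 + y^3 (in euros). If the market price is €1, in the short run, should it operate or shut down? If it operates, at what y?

Shut down

Strip out fixed cost: VC = 29y - 10y^2 + y^3. Then AVC = 29 - 10y + y^2 and MC = 29 - 20y + 3y^2.
AVC hits its minimum where MC = AVC, at y = 5, giving min AVC = 29 - 10·5 + 5^2 = €4.
P = €1 lies below min AVC = €4; no output level covers variable cost.
The firm minimizes its loss by shutting down and losing only its fixed cost of €98.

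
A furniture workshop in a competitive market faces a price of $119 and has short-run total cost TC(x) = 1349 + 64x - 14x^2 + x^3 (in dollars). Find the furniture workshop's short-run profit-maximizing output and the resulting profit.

Profit = -$381 at x = 11

AVC = 64 - 14x + x^2 has its minimum $15 at x = 7; price $119 clears that bar, so the firm operates.
MC = 64 - 28x + 3x^2. Setting P = MC and taking the root on the rising branch gives x* = 11.
TR = 119·11 = 1309. TC = 1349 + 341 = 1690. Profit = 1309 − 1690 = -$381.
Shutting down would mean losing the fixed cost of $1349, so operating at a loss of $381 is better by $968.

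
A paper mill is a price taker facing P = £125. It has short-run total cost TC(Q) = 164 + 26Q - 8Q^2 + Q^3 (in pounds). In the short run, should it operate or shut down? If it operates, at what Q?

Produce at Q = 9

Strip out fixed cost: VC = 26Q - 8Q^2 + Q^3. Then AVC = 26 - 8Q + Q^2 and MC = 26 - 16Q + 3Q^2.
AVC is minimized where dAVC/dQ = -8 + 2Q = 0, at Q = 4; min AVC = 26 - 8·4 + 4^2 = £10.
Since P = £125 ≥ min AVC = £10, price covers variable cost and the firm should produce.
Set P = MC: 125 = 26 - 16Q + 3Q^2 → -99 - 16Q + 3Q^2 = 0. The roots are Q = -11/3 and Q = 9; the profit-maximizing output is on the rising part of MC, so Q* = 9.
Check: AVC at Q = 9 is £35 ≤ P, so revenue covers variable cost.
Profit = P·Q − TC = 125·9 − 479 = £646.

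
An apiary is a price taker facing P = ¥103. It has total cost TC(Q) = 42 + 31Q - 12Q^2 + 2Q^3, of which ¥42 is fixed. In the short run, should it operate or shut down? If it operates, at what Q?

Strip out fixed cost: VC = 31Q - 12Q^2 + 2Q^3. Then AVC = 31 - 12Q + 2Q^2 and MC = 31 - 24Q + 6Q^2.
The AVC parabola has its vertex at Q = 12/4 = 3, where AVC = 31 - 12·3 + 2·3^2 = ¥13.
P = ¥103 exceeds min AVC = ¥13, so the firm stays open.
Set P = MC: 103 = 31 - 24Q + 6Q^2 → -72 - 24Q + 6Q^2 = 0. The roots are Q = -2 and Q = 6; the profit-maximizing output is on the rising part of MC, so Q* = 6.
Check: AVC at Q = 6 is ¥31 ≤ P, so revenue covers variable cost.
Profit = P·Q − TC = 103·6 − 228 = ¥390.

Produce at Q = 6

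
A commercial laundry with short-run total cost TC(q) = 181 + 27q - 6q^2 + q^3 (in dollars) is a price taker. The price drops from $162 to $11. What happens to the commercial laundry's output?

MC = 27 - 12q + 3q^2; the shutdown threshold is min AVC = $18 (at q = 3).
With P = $162 above the shutdown price, P = MC gives q = 9.
At P = $11 < min AVC = $18, price no longer covers variable cost at any output, so the firm shuts down: q = 0.

Output falls from 9 to 0 (the firm shuts down)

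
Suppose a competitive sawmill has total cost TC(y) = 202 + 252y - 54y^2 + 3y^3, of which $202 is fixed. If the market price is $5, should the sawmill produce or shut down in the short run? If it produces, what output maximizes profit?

Variable cost is VC = 252y - 54y^2 + 3y^3, so AVC = VC/y = 252 - 54y + 3y^2 and MC = dTC/dy = 252 - 108y + 9y^2.
AVC hits its minimum where MC = AVC, at y = 9, giving min AVC = 252 - 54·9 + 3·9^2 = $9.
P = $5 lies below min AVC = $9; no output level covers variable cost.
The firm minimizes its loss by shutting down and losing only its fixed cost of $202.

Shut down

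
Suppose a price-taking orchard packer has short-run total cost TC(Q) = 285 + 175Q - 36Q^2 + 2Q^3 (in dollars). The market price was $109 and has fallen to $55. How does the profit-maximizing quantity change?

MC = 175 - 72Q + 6Q^2; the shutdown threshold is min AVC = $13 (at Q = 9).
With P = $109 above the shutdown price, P = MC gives Q = 11.
At P = $55 ≥ min AVC, set P = MC: Q = 10. The firm stays open but cuts output.

Output falls from 11 to 10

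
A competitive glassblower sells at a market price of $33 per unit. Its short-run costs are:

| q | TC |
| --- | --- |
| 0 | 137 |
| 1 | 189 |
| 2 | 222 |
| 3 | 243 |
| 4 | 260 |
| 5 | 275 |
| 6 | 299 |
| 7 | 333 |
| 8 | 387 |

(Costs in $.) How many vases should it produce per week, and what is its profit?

Profit at each row (π = 33q − TC): q=0: -137; q=1: -156; q=2: -156; q=3: -144; q=4: -128; q=5: -110; q=6: -101; q=7: -102; q=8: -123.
Profit is maximized at q = 6. AVC there is 162/6 = $27 ≤ P, so producing beats shutting down (which would give -$137).

q = 6; profit = -$101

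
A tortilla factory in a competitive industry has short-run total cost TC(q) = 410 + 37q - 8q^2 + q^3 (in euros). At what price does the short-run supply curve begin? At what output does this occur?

€21 per unit, at q = 4

The shutdown price is the minimum of AVC. VC = 37q - 8q^2 + q^3, so AVC = 37 - 8q + q^2.
dAVC/dq = -8 + 2q = 0 gives q = 4. min AVC = 37 - 8·4 + 4^2 = 21.
The firm shuts down for any P below €21.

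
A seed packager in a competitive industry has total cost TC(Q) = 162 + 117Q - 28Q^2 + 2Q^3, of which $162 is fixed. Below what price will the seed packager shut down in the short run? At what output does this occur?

The firm shuts down when price falls below the minimum of average variable cost. AVC = VC/Q = 117 - 28Q + 2Q^2.
At the minimum of AVC, MC = AVC. MC = 117 - 56Q + 6Q^2; setting MC = AVC gives 4Q^2 - 28Q = 0, so Q = 7. min AVC = 19.
For P < $19 the firm produces nothing.

$19 per unit, at Q = 7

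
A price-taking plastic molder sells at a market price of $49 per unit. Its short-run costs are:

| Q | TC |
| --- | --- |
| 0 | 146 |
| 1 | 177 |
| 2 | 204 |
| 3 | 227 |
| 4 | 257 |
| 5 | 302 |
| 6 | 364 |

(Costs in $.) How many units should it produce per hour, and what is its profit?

Q = 5; profit = -$57

Tabulate TR − TC: Q=0: -146; Q=1: -128; Q=2: -106; Q=3: -80; Q=4: -61; Q=5: -57; Q=6: -70.
Profit is maximized at Q = 5. AVC there is 156/5 = $31.20 ≤ P, so producing beats shutting down (which would give -$146).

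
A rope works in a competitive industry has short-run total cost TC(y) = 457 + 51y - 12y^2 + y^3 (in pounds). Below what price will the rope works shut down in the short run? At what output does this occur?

The shutdown price is the minimum of AVC. VC = 51y - 12y^2 + y^3, so AVC = 51 - 12y + y^2.
At the minimum of AVC, MC = AVC. MC = 51 - 24y + 3y^2; setting MC = AVC gives 2y^2 - 12y = 0, so y = 6. min AVC = 15.
For P < £15 the firm produces nothing.

£15 per unit, at y = 6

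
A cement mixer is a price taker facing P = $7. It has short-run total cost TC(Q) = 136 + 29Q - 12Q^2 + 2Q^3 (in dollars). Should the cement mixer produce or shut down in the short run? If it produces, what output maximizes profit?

Strip out fixed cost: VC = 29Q - 12Q^2 + 2Q^3. Then AVC = 29 - 12Q + 2Q^2 and MC = 29 - 24Q + 6Q^2.
AVC is minimized where dAVC/dQ = -12 + 4Q = 0, at Q = 3; min AVC = 29 - 12·3 + 2·3^2 = $11.
Since P = $7 < min AVC = $11, price fails to cover variable cost at any output.
Shutting down limits the loss to fixed cost, $136.

Shut down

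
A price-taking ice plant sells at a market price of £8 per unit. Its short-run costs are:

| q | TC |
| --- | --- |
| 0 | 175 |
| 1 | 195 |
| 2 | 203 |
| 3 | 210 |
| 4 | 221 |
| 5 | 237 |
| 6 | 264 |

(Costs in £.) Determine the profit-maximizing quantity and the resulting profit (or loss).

q = 0 (shut down); profit = -£175

Tabulate TR − TC: q=0: -175; q=1: -187; q=2: -187; q=3: -186; q=4: -189; q=5: -197; q=6: -216.
Profit is highest at q = 0. Equivalently, the lowest AVC in the table is 46/4 ≈ £11.50 at q = 4, and P = £8 falls below it — price never covers variable cost, so the firm shuts down and loses only its fixed cost.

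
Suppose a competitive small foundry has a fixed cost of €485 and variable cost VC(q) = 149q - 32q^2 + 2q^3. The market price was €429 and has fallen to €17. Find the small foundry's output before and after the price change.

Output falls from 14 to 0 (the firm shuts down)

AVC = 149 - 32q + 2q^2, minimized at q = 8 where min AVC = €21. MC = 149 - 64q + 6q^2.
With P = €429 above the shutdown price, P = MC gives q = 14.
At P = €17 < min AVC = €21, price no longer covers variable cost at any output, so the firm shuts down: q = 0.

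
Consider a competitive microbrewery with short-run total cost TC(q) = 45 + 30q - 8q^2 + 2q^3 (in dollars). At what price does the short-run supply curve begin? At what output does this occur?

Short-run supply begins at min AVC. From VC = 30q - 8q^2 + 2q^3, AVC = 30 - 8q + 2q^2.
dAVC/dq = -8 + 4q = 0 gives q = 2. min AVC = 30 - 8·2 + 2·2^2 = 22.
So the shutdown price is $22.

$22 per unit, at q = 2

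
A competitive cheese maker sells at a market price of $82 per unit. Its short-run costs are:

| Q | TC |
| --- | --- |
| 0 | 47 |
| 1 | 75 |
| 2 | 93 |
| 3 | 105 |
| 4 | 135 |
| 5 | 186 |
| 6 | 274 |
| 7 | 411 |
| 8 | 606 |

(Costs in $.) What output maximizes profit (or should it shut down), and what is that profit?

Q = 5; profit = $224

Profit at each row (π = 82Q − TC): Q=0: -47; Q=1: 7; Q=2: 71; Q=3: 141; Q=4: 193; Q=5: 224; Q=6: 218; Q=7: 163; Q=8: 50.
Profit is maximized at Q = 5. AVC there is 139/5 = $27.80 ≤ P, so producing beats shutting down (which would give -$47).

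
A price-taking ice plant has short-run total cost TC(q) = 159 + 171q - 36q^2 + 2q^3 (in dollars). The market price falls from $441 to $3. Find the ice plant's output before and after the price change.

Output falls from 15 to 0 (the firm shuts down)

MC = 171 - 72q + 6q^2; the shutdown threshold is min AVC = $9 (at q = 9).
At P = $441 ≥ min AVC, set P = MC on the rising branch: q = 15.
At P = $3 < min AVC = $9, price no longer covers variable cost at any output, so the firm shuts down: q = 0.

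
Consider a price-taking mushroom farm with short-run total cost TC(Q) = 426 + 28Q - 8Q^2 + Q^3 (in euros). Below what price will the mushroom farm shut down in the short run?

Short-run supply begins at min AVC. From VC = 28Q - 8Q^2 + Q^3, AVC = 28 - 8Q + Q^2.
At the minimum of AVC, MC = AVC. MC = 28 - 16Q + 3Q^2; setting MC = AVC gives 2Q^2 - 8Q = 0, so Q = 4. min AVC = 12.
For P < €12 the firm produces nothing.

€12 per unit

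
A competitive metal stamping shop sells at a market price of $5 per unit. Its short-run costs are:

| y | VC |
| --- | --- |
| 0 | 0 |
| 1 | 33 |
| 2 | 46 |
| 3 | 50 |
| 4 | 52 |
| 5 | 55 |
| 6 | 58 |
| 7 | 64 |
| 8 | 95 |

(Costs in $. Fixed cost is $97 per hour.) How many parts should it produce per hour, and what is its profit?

Tabulate TR − TC: y=0: -97; y=1: -125; y=2: -133; y=3: -132; y=4: -129; y=5: -127; y=6: -125; y=7: -126; y=8: -152.
Profit is highest at y = 0. Equivalently, the lowest AVC in the table is 64/7 ≈ $9.14 at y = 7, and P = $5 falls below it — price never covers variable cost, so the firm shuts down and loses only its fixed cost.

y = 0 (shut down); profit = -$97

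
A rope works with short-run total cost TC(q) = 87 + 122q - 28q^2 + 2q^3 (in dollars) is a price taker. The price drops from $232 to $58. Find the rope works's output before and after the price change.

Output falls from 11 to 8

AVC = 122 - 28q + 2q^2, minimized at q = 7 where min AVC = $24. MC = 122 - 56q + 6q^2.
With P = $232 above the shutdown price, P = MC gives q = 11.
At P = $58 ≥ min AVC, set P = MC: q = 8. The firm stays open but cuts output.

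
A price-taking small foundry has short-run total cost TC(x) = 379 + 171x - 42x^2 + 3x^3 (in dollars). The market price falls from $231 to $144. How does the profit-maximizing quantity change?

MC = 171 - 84x + 9x^2; the shutdown threshold is min AVC = $24 (at x = 7).
At P = $231 ≥ min AVC, set P = MC on the rising branch: x = 10.
At P = $144 ≥ min AVC, set P = MC: x = 9. The firm stays open but cuts output.

Output falls from 10 to 9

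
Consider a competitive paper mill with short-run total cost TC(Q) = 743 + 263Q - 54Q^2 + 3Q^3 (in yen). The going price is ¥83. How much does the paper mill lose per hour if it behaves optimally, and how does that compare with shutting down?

AVC = 263 - 54Q + 3Q^2; min AVC = ¥20 at Q = 9. Since P = ¥83 ≥ min AVC, the firm produces.
With MC = 263 - 108Q + 9Q^2, P = MC on the upward-sloping part at Q* = 10.
TR = 83·10 = 830. TC = 743 + 230 = 973. Profit = 830 − 973 = -¥143.
By producing, the firm covers all variable cost plus ¥600 of fixed cost; shutting down would lose the full ¥743.

Profit = -¥143 at Q = 10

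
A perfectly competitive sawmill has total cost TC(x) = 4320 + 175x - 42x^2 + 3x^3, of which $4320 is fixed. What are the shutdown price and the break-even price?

Shutdown price = $28; break-even price = $463

AVC = 175 - 42x + 3x^2; minimized at x = 7, giving min AVC = $28. That is the shutdown price.
ATC = 4320/x + 175 - 42x + 3x^2. Setting dATC/dx = −4320/x^2 − 42 + 6x = 0 gives x = 12 (since 6·12^3 − 42·12^2 = 4320).
min ATC = 4320/12 + 175 − 42·12 + 3·12^2 = $463. That is the break-even price.
For $28 ≤ P < $463 the firm produces at a loss; below $28 it shuts down.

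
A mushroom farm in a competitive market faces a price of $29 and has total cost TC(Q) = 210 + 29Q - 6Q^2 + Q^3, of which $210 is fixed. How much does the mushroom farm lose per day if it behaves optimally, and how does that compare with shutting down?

Profit = -$178 at Q = 4

AVC = 29 - 6Q + Q^2 has its minimum $20 at Q = 3; price $29 clears that bar, so the firm operates.
With MC = 29 - 12Q + 3Q^2, P = MC on the upward-sloping part at Q* = 4.
TR = 29·4 = 116. TC = 210 + 84 = 294. Profit = 116 − 294 = -$178.
That loss of $178 beats the $210 the firm would lose by shutting down; producing recovers $32 of fixed cost.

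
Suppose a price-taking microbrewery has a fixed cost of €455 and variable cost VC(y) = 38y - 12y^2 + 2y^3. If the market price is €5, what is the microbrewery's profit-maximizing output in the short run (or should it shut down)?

From TC, MC = TC'(y) = 38 - 24y + 6y^2 and AVC = VC/y = 38 - 12y + 2y^2.
The AVC parabola has its vertex at y = 12/4 = 3, where AVC = 38 - 12·3 + 2·3^2 = €20.
Since P = €5 < min AVC = €20, price fails to cover variable cost at any output.
The firm minimizes its loss by shutting down and losing only its fixed cost of €455.

Shut down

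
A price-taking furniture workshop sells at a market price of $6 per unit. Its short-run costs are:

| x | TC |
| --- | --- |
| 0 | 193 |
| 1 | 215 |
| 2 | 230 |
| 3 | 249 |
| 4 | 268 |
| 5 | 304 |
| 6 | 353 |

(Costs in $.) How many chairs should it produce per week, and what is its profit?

Tabulate TR − TC: x=0: -193; x=1: -209; x=2: -218; x=3: -231; x=4: -244; x=5: -274; x=6: -317.
Profit is highest at x = 0. Equivalently, the lowest AVC in the table is 37/2 ≈ $18.50 at x = 2, and P = $6 falls below it — price never covers variable cost, so the firm shuts down and loses only its fixed cost.

x = 0 (shut down); profit = -$193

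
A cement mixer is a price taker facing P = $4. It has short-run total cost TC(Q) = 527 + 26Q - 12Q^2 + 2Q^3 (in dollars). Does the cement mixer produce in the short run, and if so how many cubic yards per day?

Strip out fixed cost: VC = 26Q - 12Q^2 + 2Q^3. Then AVC = 26 - 12Q + 2Q^2 and MC = 26 - 24Q + 6Q^2.
AVC is minimized where dAVC/dQ = -12 + 4Q = 0, at Q = 3; min AVC = 26 - 12·3 + 2·3^2 = $8.
P = $4 lies below min AVC = $8; no output level covers variable cost.
Best response: produce nothing and absorb the $527 fixed cost.

Shut down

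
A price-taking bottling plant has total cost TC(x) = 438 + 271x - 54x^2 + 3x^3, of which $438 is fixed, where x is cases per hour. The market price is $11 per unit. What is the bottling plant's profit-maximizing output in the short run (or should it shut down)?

Shut down

From TC, MC = TC'(x) = 271 - 108x + 9x^2 and AVC = VC/x = 271 - 54x + 3x^2.
AVC hits its minimum where MC = AVC, at x = 9, giving min AVC = 271 - 54·9 + 3·9^2 = $28.
Since P = $11 < min AVC = $28, price fails to cover variable cost at any output.
The firm minimizes its loss by shutting down and losing only its fixed cost of $438.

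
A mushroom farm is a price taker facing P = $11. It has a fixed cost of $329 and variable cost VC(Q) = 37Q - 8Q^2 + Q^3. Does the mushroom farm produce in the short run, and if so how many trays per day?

Variable cost is VC = 37Q - 8Q^2 + Q^3, so AVC = VC/Q = 37 - 8Q + Q^2 and MC = dTC/dQ = 37 - 16Q + 3Q^2.
The AVC parabola has its vertex at Q = 8/2 = 4, where AVC = 37 - 8·4 + 4^2 = $21.
Since P = $11 < min AVC = $21, price fails to cover variable cost at any output.
Best response: produce nothing and absorb the $329 fixed cost.

Shut down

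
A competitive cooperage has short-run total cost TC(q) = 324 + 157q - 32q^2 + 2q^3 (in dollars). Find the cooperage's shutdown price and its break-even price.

AVC = 157 - 32q + 2q^2; minimized at q = 8, giving min AVC = $29. That is the shutdown price.
ATC = 324/q + 157 - 32q + 2q^2. Setting dATC/dq = −324/q^2 − 32 + 4q = 0 gives q = 9 (since 4·9^3 − 32·9^2 = 324).
min ATC = 324/9 + 157 − 32·9 + 2·9^2 = $67. That is the break-even price.
For $29 ≤ P < $67 the firm produces at a loss; below $29 it shuts down.

Shutdown price = $29; break-even price = $67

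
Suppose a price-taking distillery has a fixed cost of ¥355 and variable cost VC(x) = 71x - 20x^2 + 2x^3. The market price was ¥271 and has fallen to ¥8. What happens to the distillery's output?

MC = 71 - 40x + 6x^2; the shutdown threshold is min AVC = ¥21 (at x = 5).
At P = ¥271 ≥ min AVC, set P = MC on the rising branch: x = 10.
At P = ¥8 < min AVC = ¥21, price no longer covers variable cost at any output, so the firm shuts down: x = 0.

Output falls from 10 to 0 (the firm shuts down)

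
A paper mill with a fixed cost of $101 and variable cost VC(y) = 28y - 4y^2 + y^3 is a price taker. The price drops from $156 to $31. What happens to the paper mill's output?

Output falls from 8 to 3

AVC = 28 - 4y + y^2, minimized at y = 2 where min AVC = $24. MC = 28 - 8y + 3y^2.
With P = $156 above the shutdown price, P = MC gives y = 8.
At P = $31 ≥ min AVC, set P = MC: y = 3. The firm stays open but cuts output.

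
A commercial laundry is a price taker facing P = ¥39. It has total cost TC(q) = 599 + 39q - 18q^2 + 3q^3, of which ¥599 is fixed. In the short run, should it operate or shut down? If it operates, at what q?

Produce at q = 4

From TC, MC = TC'(q) = 39 - 36q + 9q^2 and AVC = VC/q = 39 - 18q + 3q^2.
AVC is minimized where dAVC/dq = -18 + 6q = 0, at q = 3; min AVC = 39 - 18·3 + 3·3^2 = ¥12.
Because ¥39 ≥ ¥12, revenue can cover variable cost; the firm operates.
Solving P = MC: -36q + 9q^2 = 0 ⇒ q = 0 or 4. On the upward-sloping branch, q* = 4.
Check: AVC at q = 4 is ¥15 ≤ P, so revenue covers variable cost.
Profit = P·q − TC = 39·4 − 659 = -¥503, a loss, but smaller than the ¥599 fixed cost the firm would lose by shutting down.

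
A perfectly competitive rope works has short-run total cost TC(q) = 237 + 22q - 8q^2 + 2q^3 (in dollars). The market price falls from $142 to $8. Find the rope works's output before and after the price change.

MC = 22 - 16q + 6q^2; the shutdown threshold is min AVC = $14 (at q = 2).
With P = $142 above the shutdown price, P = MC gives q = 6.
At P = $8 < min AVC = $14, price no longer covers variable cost at any output, so the firm shuts down: q = 0.

Output falls from 6 to 0 (the firm shuts down)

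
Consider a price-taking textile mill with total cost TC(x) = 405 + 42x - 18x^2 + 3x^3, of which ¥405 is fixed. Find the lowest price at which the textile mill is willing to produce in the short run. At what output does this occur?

Short-run supply begins at min AVC. From VC = 42x - 18x^2 + 3x^3, AVC = 42 - 18x + 3x^2.
dAVC/dx = -18 + 6x = 0 gives x = 3. min AVC = 42 - 18·3 + 3·3^2 = 15.
For P < ¥15 the firm produces nothing.

¥15 per unit, at x = 3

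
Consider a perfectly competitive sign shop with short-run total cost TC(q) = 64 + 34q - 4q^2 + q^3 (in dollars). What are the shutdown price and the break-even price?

AVC = 34 - 4q + q^2; minimized at q = 2, giving min AVC = $30. That is the shutdown price.
ATC = 64/q + 34 - 4q + q^2. Setting dATC/dq = −64/q^2 − 4 + 2q = 0 gives q = 4 (since 2·4^3 − 4·4^2 = 64).
min ATC = 64/4 + 34 − 4·4 + 4^2 = $50. That is the break-even price.
For $30 ≤ P < $50 the firm produces at a loss; below $30 it shuts down.

Shutdown price = $30; break-even price = $50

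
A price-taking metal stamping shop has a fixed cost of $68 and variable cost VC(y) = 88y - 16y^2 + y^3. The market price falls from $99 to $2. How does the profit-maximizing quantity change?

Output falls from 11 to 0 (the firm shuts down)

AVC = 88 - 16y + y^2, minimized at y = 8 where min AVC = $24. MC = 88 - 32y + 3y^2.
With P = $99 above the shutdown price, P = MC gives y = 11.
At P = $2 < min AVC = $24, price no longer covers variable cost at any output, so the firm shuts down: y = 0.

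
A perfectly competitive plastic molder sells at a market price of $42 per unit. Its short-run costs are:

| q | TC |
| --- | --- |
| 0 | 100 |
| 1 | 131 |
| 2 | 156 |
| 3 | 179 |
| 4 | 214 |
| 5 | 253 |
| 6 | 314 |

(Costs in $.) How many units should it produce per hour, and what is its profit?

q = 5; profit = -$43

Tabulate TR − TC: q=0: -100; q=1: -89; q=2: -72; q=3: -53; q=4: -46; q=5: -43; q=6: -62.
Profit is maximized at q = 5. AVC there is 153/5 = $30.60 ≤ P, so producing beats shutting down (which would give -$100).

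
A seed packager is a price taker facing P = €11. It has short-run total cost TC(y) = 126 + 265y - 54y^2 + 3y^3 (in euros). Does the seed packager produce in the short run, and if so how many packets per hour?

From TC, MC = TC'(y) = 265 - 108y + 9y^2 and AVC = VC/y = 265 - 54y + 3y^2.
AVC hits its minimum where MC = AVC, at y = 9, giving min AVC = 265 - 54·9 + 3·9^2 = €22.
P = €11 lies below min AVC = €22; no output level covers variable cost.
Best response: produce nothing and absorb the €126 fixed cost.

Shut down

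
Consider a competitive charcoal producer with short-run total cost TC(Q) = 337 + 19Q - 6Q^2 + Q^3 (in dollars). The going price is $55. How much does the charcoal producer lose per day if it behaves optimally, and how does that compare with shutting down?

AVC = 19 - 6Q + Q^2; min AVC = $10 at Q = 3. Since P = $55 ≥ min AVC, the firm produces.
With MC = 19 - 12Q + 3Q^2, P = MC on the upward-sloping part at Q* = 6.
TR = 55·6 = 330. TC = 337 + 114 = 451. Profit = 330 − 451 = -$121.
By producing, the firm covers all variable cost plus $216 of fixed cost; shutting down would lose the full $337.

Profit = -$121 at Q = 6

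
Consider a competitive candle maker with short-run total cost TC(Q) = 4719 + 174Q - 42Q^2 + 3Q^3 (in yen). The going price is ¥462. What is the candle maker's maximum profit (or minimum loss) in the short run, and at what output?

AVC = 174 - 42Q + 3Q^2 has its minimum ¥27 at Q = 7; price ¥462 clears that bar, so the firm operates.
With MC = 174 - 84Q + 9Q^2, P = MC on the upward-sloping part at Q* = 12.
TR = 462·12 = 5544. TC = 4719 + 1224 = 5943. Profit = 5544 − 5943 = -¥399.
By producing, the firm covers all variable cost plus ¥4320 of fixed cost; shutting down would lose the full ¥4719.

Profit = -¥399 at Q = 12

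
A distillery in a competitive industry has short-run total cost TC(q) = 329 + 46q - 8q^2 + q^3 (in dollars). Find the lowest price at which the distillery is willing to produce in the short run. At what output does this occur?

$30 per unit, at q = 4

The shutdown price is the minimum of AVC. VC = 46q - 8q^2 + q^3, so AVC = 46 - 8q + q^2.
dAVC/dq = -8 + 2q = 0 gives q = 4. min AVC = 46 - 8·4 + 4^2 = 30.
The firm shuts down for any P below $30.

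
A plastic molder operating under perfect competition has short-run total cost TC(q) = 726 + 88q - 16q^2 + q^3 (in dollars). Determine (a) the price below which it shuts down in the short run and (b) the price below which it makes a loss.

Shutdown price = $24; break-even price = $99

Shutdown price = min AVC. AVC = 88 - 16q + q^2, with vertex at q = 8 and minimum $24.
ATC = 726/q + 88 - 16q + q^2. Setting dATC/dq = −726/q^2 − 16 + 2q = 0 gives q = 11 (since 2·11^3 − 16·11^2 = 726).
min ATC = 726/11 + 88 − 16·11 + 11^2 = $99. That is the break-even price.
For $24 ≤ P < $99 the firm produces at a loss; below $24 it shuts down.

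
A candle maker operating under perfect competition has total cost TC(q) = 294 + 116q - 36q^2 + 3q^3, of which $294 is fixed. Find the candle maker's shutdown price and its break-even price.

Shutdown price = $8; break-even price = $53

AVC = 116 - 36q + 3q^2; minimized at q = 6, giving min AVC = $8. That is the shutdown price.
ATC = 294/q + 116 - 36q + 3q^2. Setting dATC/dq = −294/q^2 − 36 + 6q = 0 gives q = 7 (since 6·7^3 − 36·7^2 = 294).
min ATC = 294/7 + 116 − 36·7 + 3·7^2 = $53. That is the break-even price.
For $8 ≤ P < $53 the firm produces at a loss; below $8 it shuts down.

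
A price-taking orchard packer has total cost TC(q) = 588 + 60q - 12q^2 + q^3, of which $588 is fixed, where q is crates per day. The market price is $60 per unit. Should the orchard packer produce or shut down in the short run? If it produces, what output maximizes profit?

From TC, MC = TC'(q) = 60 - 24q + 3q^2 and AVC = VC/q = 60 - 12q + q^2.
AVC hits its minimum where MC = AVC, at q = 6, giving min AVC = 60 - 12·6 + 6^2 = $24.
Because $60 ≥ $24, revenue can cover variable cost; the firm operates.
P = MC gives -24q + 3q^2 = 0, with roots 0 and 8. Take the larger (rising MC): q* = 8.
Check: AVC at q = 8 is $28 ≤ P, so revenue covers variable cost.
Profit = P·q − TC = 60·8 − 812 = -$332, a loss, but smaller than the $588 fixed cost the firm would lose by shutting down.

Produce at q = 8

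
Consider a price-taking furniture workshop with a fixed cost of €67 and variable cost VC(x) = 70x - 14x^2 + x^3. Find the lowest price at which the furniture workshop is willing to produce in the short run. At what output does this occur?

The firm shuts down when price falls below the minimum of average variable cost. AVC = VC/x = 70 - 14x + x^2.
At the minimum of AVC, MC = AVC. MC = 70 - 28x + 3x^2; setting MC = AVC gives 2x^2 - 14x = 0, so x = 7. min AVC = 21.
The firm shuts down for any P below €21.

€21 per unit, at x = 7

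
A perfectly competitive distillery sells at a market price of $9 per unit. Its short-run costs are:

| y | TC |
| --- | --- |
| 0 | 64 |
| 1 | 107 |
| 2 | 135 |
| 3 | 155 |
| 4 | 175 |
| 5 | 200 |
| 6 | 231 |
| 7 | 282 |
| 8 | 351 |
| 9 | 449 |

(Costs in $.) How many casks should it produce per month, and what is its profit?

y = 0 (shut down); profit = -$64

Compute π = P·y − TC at each output: y=0: -64; y=1: -98; y=2: -117; y=3: -128; y=4: -139; y=5: -155; y=6: -177; y=7: -219; y=8: -279; y=9: -368.
Profit is highest at y = 0. Equivalently, the lowest AVC in the table is 136/5 ≈ $27.20 at y = 5, and P = $9 falls below it — price never covers variable cost, so the firm shuts down and loses only its fixed cost.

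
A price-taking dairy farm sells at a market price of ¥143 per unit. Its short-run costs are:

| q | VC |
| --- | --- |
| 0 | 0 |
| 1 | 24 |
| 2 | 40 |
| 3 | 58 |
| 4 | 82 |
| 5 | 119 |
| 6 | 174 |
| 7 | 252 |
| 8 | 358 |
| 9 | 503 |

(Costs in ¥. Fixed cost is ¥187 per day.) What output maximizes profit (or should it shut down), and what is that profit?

q = 8; profit = ¥599

Tabulate TR − TC: q=0: -187; q=1: -68; q=2: 59; q=3: 184; q=4: 303; q=5: 409; q=6: 497; q=7: 562; q=8: 599; q=9: 597.
Profit is maximized at q = 8. AVC there is 358/8 = ¥44.75 ≤ P, so producing beats shutting down (which would give -¥187).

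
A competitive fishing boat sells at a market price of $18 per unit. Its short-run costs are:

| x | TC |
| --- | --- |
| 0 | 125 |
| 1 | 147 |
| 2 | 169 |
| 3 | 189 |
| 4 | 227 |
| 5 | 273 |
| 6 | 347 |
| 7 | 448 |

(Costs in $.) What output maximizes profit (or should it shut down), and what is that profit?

x = 0 (shut down); profit = -$125

Profit at each row (π = 18x − TC): x=0: -125; x=1: -129; x=2: -133; x=3: -135; x=4: -155; x=5: -183; x=6: -239; x=7: -322.
Profit is highest at x = 0. Equivalently, the lowest AVC in the table is 64/3 ≈ $21.33 at x = 3, and P = $18 falls below it — price never covers variable cost, so the firm shuts down and loses only its fixed cost.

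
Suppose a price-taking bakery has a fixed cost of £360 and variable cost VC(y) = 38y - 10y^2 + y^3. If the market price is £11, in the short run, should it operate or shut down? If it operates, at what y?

Strip out fixed cost: VC = 38y - 10y^2 + y^3. Then AVC = 38 - 10y + y^2 and MC = 38 - 20y + 3y^2.
AVC hits its minimum where MC = AVC, at y = 5, giving min AVC = 38 - 10·5 + 5^2 = £13.
P = £11 lies below min AVC = £13; no output level covers variable cost.
Shutting down limits the loss to fixed cost, £360.

Shut down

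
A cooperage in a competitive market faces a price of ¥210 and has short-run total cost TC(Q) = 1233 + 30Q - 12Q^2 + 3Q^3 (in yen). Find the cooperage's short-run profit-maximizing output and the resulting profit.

Profit = -¥369 at Q = 6

AVC = 30 - 12Q + 3Q^2; min AVC = ¥18 at Q = 2. Since P = ¥210 ≥ min AVC, the firm produces.
MC = 30 - 24Q + 9Q^2. Setting P = MC and taking the root on the rising branch gives Q* = 6.
TR = 210·6 = 1260. TC = 1233 + 396 = 1629. Profit = 1260 − 1629 = -¥369.
Shutting down would mean losing the fixed cost of ¥1233, so operating at a loss of ¥369 is better by ¥864.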